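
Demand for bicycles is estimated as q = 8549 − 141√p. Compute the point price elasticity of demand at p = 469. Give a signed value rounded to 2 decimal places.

dq/dp = −141/(2√p) = -3.25539. At p = 469, q = 5495.45.
Ed = (dq/dp)·(p/q) = (-3.25539) × (469/5495.45) = -0.2778…

-0.28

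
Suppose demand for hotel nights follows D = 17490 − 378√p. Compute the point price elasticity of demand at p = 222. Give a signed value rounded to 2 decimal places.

dD/dp = −378/(2√p) = -12.6848. At p = 222, D = 11857.9.
Ed = (dD/dp)·(p/D) = (-12.6848) × (222/11857.9) = -0.2374…

-0.24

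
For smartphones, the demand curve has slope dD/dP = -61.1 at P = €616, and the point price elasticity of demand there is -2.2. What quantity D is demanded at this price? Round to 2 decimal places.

17108.00

Ed = (dD/dP)·(P/D) ⇒ D = (dD/dP)·P/Ed = (-61.1)·616/(-2.2) = 17108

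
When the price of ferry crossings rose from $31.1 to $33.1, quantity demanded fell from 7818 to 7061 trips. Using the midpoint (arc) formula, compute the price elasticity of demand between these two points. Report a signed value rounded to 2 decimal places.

-1.63

%ΔQ = (7061 − 7818) / [(7818 + 7061)/2] = -757/7439.5 = -0.101754…
%ΔP = (33.1 − 31.1) / [(31.1 + 33.1)/2] = 2/32.1 = 0.062305…
Arc Ed = %ΔQ / %ΔP = (-757/7439.5) / (2/32.1) = -1.6331…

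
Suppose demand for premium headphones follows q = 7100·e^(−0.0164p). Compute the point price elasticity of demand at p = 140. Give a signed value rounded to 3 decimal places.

dq/dp = −0.0164·q = -11.7209. At p = 140, q = 714.691.
Ed = (dq/dp)·(p/q) = (-11.7209) × (140/714.691) = -2.296

-2.296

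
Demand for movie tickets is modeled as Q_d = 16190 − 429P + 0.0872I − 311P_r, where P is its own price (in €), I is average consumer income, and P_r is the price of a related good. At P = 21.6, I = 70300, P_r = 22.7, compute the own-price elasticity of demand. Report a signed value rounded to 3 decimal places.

At the given values, Q_d = 16190 − 429(21.6) + 0.0872(70300) − 311(22.7) = 5994.06.
∂Q_d/∂P = −429.
E = (-429) × (21.6/5994.06) = -1.54593…

-1.546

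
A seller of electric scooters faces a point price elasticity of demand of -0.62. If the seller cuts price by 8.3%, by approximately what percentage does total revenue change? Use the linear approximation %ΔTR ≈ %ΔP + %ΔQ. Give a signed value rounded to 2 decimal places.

-3.15%

%ΔQ ≈ Ed × %ΔP = (-0.62) × (-8.3%) = +5.1460%
%ΔTR ≈ %ΔP + %ΔQ = (-8.3%) + (+5.1460%) = -3.1540%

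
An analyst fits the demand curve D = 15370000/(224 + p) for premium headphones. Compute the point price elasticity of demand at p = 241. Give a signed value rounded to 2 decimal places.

dD/dp = −15370000/(224 + p)² = -71.0834. At p = 241, D = 33053.8.
Ed = (dD/dp)·(p/D) = (-71.0834) × (241/33053.8) = -0.5182…

-0.52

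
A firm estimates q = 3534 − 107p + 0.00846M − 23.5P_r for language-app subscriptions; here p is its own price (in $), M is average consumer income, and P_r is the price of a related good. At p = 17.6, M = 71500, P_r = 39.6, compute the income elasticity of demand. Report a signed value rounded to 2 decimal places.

0.46

At the given values, q = 3534 − 107(17.6) + 0.00846(71500) − 23.5(39.6) = 1325.09.
∂q/∂M = 0.00846.
E = (0.00846) × (71500/1325.09) = 0.4564…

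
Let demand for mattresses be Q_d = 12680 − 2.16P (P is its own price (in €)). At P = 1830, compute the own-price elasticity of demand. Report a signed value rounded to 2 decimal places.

At the given values, Q_d = 12680 − 2.16(1830) = 8727.2.
∂Q_d/∂P = −2.16.
E = (-2.16) × (1830/8727.2) = -0.4529…

-0.45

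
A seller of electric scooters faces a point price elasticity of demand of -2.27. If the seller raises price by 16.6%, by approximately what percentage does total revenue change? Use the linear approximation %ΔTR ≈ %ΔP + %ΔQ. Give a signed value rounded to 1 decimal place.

%ΔQ ≈ Ed × %ΔP = (-2.27) × (+16.6%) = -37.6820%
%ΔTR ≈ %ΔP + %ΔQ = (+16.6%) + (-37.6820%) = -21.0820%

-21.1%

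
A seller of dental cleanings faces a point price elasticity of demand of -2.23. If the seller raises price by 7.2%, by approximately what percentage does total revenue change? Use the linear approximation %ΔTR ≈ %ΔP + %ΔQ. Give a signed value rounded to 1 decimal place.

-8.9%

%ΔQ ≈ Ed × %ΔP = (-2.23) × (+7.2%) = -16.0560%
%ΔTR ≈ %ΔP + %ΔQ = (+7.2%) + (-16.0560%) = -8.8560%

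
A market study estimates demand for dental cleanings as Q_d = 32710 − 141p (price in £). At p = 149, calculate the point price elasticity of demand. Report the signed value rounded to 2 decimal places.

-1.80

dQ_d/dp = −141. At p = 149, Q_d = 32710 − 141(149) = 11701.
Ed = (dQ_d/dp)·(p/Q_d) = −141 × (149/11701) = -1.7954…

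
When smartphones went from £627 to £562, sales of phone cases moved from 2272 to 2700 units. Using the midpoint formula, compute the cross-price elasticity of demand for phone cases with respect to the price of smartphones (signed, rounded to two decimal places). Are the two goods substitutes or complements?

%ΔQ_{phone cases} = (2700 − 2272)/avg = 428/2486 = 0.172164…
%ΔP_{smartphones} = (562 − 627)/avg = -65/594.5 = -0.109335…
E_cross = (428/2486) / (-65/594.5) = -1.5746…
E_cross < 0 ⇒ the goods are complements.

-1.57; complements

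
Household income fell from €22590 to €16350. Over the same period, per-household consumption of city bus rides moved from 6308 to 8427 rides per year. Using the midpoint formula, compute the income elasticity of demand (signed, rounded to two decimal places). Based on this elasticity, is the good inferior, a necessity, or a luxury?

-0.90; inferior

%ΔQ = (8427 − 6308)/[( 6308 + 8427)/2] = 2119/7367.5 = 0.287614…
%ΔIncome = (16350 − 22590)/[( 22590 + 16350)/2] = -6240/19470 = -0.320493…
E_income = (2119/7367.5) / (-6240/19470) = -0.8974…
E_income < 0 ⇒ inferior good.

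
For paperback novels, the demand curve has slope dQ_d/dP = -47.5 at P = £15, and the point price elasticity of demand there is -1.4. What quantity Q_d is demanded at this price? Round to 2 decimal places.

508.93

Ed = (dQ_d/dP)·(P/Q_d) ⇒ Q_d = (dQ_d/dP)·P/Ed = (-47.5)·15/(-1.4) = 508.9285…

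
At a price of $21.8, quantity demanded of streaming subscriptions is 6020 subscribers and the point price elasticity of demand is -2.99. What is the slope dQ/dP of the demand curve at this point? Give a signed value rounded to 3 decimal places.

-825.679

Ed = (dQ/dP)·(P/Q) ⇒ dQ/dP = Ed·Q/P = (-2.99)·6020/21.8 = -825.67889…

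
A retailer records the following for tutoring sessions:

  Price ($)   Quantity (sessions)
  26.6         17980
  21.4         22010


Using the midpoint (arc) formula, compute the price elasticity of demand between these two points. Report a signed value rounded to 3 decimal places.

%ΔQ = (22010 − 17980) / [(17980 + 22010)/2] = 4030/19995 = 0.201550…
%ΔP = (21.4 − 26.6) / [(26.6 + 21.4)/2] = -5.2/24 = -0.216666…
Arc Ed = %ΔQ / %ΔP = (4030/19995) / (-5.2/24) = -0.93023…

-0.930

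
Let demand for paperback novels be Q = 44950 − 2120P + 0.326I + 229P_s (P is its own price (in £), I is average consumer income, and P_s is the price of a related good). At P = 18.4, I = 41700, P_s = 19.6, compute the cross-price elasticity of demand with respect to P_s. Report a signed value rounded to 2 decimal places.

At the given values, Q = 44950 − 2120(18.4) + 0.326(41700) + 229(19.6) = 24024.6.
∂Q/∂P_s = 229.
E = (229) × (19.6/24024.6) = 0.1868…

0.19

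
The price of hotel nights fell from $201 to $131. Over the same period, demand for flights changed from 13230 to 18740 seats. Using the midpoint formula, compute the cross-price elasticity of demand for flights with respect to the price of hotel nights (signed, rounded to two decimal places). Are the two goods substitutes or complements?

%ΔQ_{flights} = (18740 − 13230)/avg = 5510/15985 = 0.344698…
%ΔP_{hotel nights} = (131 − 201)/avg = -70/166 = -0.421686…
E_cross = (5510/15985) / (-70/166) = -0.8174…
E_cross < 0 ⇒ the goods are complements.

-0.82; complements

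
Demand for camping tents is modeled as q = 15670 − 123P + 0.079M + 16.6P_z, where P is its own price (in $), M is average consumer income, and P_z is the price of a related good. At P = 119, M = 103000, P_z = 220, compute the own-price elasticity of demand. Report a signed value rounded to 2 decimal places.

-1.14

At the given values, q = 15670 − 123(119) + 0.079(103000) + 16.6(220) = 12822.
∂q/∂P = −123.
E = (-123) × (119/12822) = -1.1415…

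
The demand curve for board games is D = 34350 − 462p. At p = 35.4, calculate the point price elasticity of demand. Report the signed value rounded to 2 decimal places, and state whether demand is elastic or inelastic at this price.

-0.91; inelastic

dD/dp = −462. At p = 35.4, D = 34350 − 462(35.4) = 17995.2.
Ed = (dD/dp)·(p/D) = −462 × (35.4/17995.2) = -0.9088…
|Ed| = 0.91 < 1, so demand is inelastic.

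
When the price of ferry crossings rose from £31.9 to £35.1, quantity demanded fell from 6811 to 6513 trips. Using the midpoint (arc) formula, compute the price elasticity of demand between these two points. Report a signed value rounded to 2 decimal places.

-0.47

%ΔQ = (6513 − 6811) / [(6811 + 6513)/2] = -298/6662 = -0.044731…
%ΔP = (35.1 − 31.9) / [(31.9 + 35.1)/2] = 3.2/33.5 = 0.095522…
Arc Ed = %ΔQ / %ΔP = (-298/6662) / (3.2/33.5) = -0.4682…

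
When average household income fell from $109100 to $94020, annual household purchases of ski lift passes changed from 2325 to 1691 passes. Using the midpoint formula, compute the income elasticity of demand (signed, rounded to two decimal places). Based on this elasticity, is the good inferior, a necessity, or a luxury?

%ΔQ = (1691 − 2325)/[( 2325 + 1691)/2] = -634/2008 = -0.315737…
%ΔIncome = (94020 − 109100)/[( 109100 + 94020)/2] = -15080/101560 = -0.148483…
E_income = (-634/2008) / (-15080/101560) = 2.1264…
E_income > 1 ⇒ normal good, luxury.

2.13; luxury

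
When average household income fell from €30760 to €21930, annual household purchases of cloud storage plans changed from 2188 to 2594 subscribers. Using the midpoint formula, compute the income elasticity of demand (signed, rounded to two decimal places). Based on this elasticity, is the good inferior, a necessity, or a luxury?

-0.51; inferior

%ΔQ = (2594 − 2188)/[( 2188 + 2594)/2] = 406/2391 = 0.169803…
%ΔIncome = (21930 − 30760)/[( 30760 + 21930)/2] = -8830/26345 = -0.335167…
E_income = (406/2391) / (-8830/26345) = -0.5066…
E_income < 0 ⇒ inferior good.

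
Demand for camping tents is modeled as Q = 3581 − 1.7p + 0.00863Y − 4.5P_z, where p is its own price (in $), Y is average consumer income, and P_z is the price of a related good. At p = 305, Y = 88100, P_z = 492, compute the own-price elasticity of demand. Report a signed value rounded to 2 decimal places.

At the given values, Q = 3581 − 1.7(305) + 0.00863(88100) − 4.5(492) = 1608.803.
∂Q/∂p = −1.7.
E = (-1.7) × (305/1608.803) = -0.3222…

-0.32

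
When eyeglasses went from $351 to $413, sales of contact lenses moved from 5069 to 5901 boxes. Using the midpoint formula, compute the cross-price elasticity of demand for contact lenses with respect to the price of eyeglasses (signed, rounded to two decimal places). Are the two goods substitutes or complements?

0.93; substitutes

%ΔQ_{contact lenses} = (5901 − 5069)/avg = 832/5485 = 0.151686…
%ΔP_{eyeglasses} = (413 − 351)/avg = 62/382 = 0.162303…
E_cross = (832/5485) / (62/382) = 0.9345…
E_cross > 0 ⇒ the goods are substitutes.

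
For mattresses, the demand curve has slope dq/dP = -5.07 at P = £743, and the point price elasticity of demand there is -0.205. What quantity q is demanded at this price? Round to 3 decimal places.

18375.659

Ed = (dq/dP)·(P/q) ⇒ q = (dq/dP)·P/Ed = (-5.07)·743/(-0.205) = 18375.65853…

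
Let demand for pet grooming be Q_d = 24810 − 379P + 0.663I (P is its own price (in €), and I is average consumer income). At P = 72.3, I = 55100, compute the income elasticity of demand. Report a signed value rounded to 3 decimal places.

At the given values, Q_d = 24810 − 379(72.3) + 0.663(55100) = 33939.6.
∂Q_d/∂I = 0.663.
E = (0.663) × (55100/33939.6) = 1.07636…

1.076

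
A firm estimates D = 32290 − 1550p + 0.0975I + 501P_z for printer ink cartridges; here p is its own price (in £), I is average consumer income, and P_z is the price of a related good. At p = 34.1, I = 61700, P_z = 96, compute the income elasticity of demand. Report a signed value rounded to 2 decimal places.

0.18

At the given values, D = 32290 − 1550(34.1) + 0.0975(61700) + 501(96) = 33546.75.
∂D/∂I = 0.0975.
E = (0.0975) × (61700/33546.75) = 0.1793…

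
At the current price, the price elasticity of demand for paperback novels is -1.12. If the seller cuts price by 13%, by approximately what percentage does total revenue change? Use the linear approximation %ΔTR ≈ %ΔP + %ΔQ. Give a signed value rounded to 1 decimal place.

+1.6%

%ΔQ ≈ Ed × %ΔP = (-1.12) × (-13%) = +14.5600%
%ΔTR ≈ %ΔP + %ΔQ = (-13%) + (+14.5600%) = +1.5600%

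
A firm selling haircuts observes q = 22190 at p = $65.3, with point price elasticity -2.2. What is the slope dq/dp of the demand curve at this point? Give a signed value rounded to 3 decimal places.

-747.596

Ed = (dq/dp)·(p/q) ⇒ dq/dp = Ed·q/p = (-2.2)·22190/65.3 = -747.59571…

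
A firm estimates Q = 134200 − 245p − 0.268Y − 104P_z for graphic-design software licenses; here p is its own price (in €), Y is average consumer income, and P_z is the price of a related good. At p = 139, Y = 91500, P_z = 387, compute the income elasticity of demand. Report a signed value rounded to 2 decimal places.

-0.69

At the given values, Q = 134200 − 245(139) − 0.268(91500) − 104(387) = 35375.
∂Q/∂Y = -0.268.
E = (-0.268) × (91500/35375) = -0.6932…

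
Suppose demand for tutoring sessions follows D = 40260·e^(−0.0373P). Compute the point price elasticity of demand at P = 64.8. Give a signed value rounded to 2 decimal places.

dD/dP = −0.0373·D = -133.929. At P = 64.8, D = 3590.6.
Ed = (dD/dP)·(P/D) = (-133.929) × (64.8/3590.6) = -2.4170…

-2.42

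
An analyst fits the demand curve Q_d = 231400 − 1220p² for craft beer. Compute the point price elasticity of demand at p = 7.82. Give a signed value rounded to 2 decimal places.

-0.95

dQ_d/dp = −2·1220·p = -19080.8. At p = 7.82, Q_d = 156794.072.
Ed = (dQ_d/dp)·(p/Q_d) = (-19080.8) × (7.82/156794.072) = -0.9516…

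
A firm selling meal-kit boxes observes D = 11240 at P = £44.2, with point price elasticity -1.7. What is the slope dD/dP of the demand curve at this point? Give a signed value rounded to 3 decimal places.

-432.308

Ed = (dD/dP)·(P/D) ⇒ dD/dP = Ed·D/P = (-1.7)·11240/44.2 = -432.30769…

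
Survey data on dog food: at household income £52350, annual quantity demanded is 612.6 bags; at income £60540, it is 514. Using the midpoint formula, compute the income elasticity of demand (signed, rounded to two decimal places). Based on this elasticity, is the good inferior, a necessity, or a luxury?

%ΔQ = (514 − 612.6)/[( 612.6 + 514)/2] = -98.6/563.3 = -0.175039…
%ΔIncome = (60540 − 52350)/[( 52350 + 60540)/2] = 8190/56445 = 0.145096…
E_income = (-98.6/563.3) / (8190/56445) = -1.2063…
E_income < 0 ⇒ inferior good.

-1.21; inferior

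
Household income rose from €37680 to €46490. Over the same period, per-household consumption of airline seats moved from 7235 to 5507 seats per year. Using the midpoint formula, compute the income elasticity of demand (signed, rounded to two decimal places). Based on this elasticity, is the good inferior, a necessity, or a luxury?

%ΔQ = (5507 − 7235)/[( 7235 + 5507)/2] = -1728/6371 = -0.271229…
%ΔIncome = (46490 − 37680)/[( 37680 + 46490)/2] = 8810/42085 = 0.209338…
E_income = (-1728/6371) / (8810/42085) = -1.2956…
E_income < 0 ⇒ inferior good.

-1.30; inferior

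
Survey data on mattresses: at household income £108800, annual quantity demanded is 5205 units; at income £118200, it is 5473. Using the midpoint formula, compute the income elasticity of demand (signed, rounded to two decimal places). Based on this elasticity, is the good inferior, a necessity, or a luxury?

0.61; necessity

%ΔQ = (5473 − 5205)/[( 5205 + 5473)/2] = 268/5339 = 0.050196…
%ΔIncome = (118200 − 108800)/[( 108800 + 118200)/2] = 9400/113500 = 0.082819…
E_income = (268/5339) / (9400/113500) = 0.6060…
0 < E_income < 1 ⇒ normal good, necessity.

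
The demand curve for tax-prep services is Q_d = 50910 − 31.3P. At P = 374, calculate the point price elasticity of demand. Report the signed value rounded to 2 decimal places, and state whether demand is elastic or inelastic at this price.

dQ_d/dP = −31.3. At P = 374, Q_d = 50910 − 31.3(374) = 39203.8.
Ed = (dQ_d/dP)·(P/Q_d) = −31.3 × (374/39203.8) = -0.2985…
|Ed| = 0.30 < 1, so demand is inelastic.

-0.30; inelastic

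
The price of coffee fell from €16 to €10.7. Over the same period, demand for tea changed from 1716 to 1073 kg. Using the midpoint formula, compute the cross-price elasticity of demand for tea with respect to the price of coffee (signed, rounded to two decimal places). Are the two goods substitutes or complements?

%ΔQ_{tea} = (1073 − 1716)/avg = -643/1394.5 = -0.461097…
%ΔP_{coffee} = (10.7 − 16)/avg = -5.3/13.35 = -0.397003…
E_cross = (-643/1394.5) / (-5.3/13.35) = 1.1614…
E_cross > 0 ⇒ the goods are substitutes.

1.16; substitutes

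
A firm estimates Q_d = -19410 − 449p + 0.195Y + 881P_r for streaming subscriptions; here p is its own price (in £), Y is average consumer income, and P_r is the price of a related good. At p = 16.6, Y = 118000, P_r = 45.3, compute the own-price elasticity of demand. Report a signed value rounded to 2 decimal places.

At the given values, Q_d = -19410 − 449(16.6) + 0.195(118000) + 881(45.3) = 36055.9.
∂Q_d/∂p = −449.
E = (-449) × (16.6/36055.9) = -0.2067…

-0.21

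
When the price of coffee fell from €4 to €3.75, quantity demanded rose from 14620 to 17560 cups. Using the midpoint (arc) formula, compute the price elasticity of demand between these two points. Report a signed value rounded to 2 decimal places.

%ΔQ = (17560 − 14620) / [(14620 + 17560)/2] = 2940/16090 = 0.182722…
%ΔP = (3.75 − 4) / [(4 + 3.75)/2] = -0.25/3.875 = -0.064516…
Arc Ed = %ΔQ / %ΔP = (2940/16090) / (-0.25/3.875) = -2.8321…

-2.83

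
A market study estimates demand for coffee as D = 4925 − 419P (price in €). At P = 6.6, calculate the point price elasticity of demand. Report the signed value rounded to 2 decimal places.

dD/dP = −419. At P = 6.6, D = 4925 − 419(6.6) = 2159.6.
Ed = (dD/dP)·(P/D) = −419 × (6.6/2159.6) = -1.2805…

-1.28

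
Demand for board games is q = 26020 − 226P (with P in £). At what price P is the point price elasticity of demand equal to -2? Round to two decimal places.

76.76

Ed = −226P/(26020 − 226P). Set this equal to -2:
226P = 2·(26020 − 226P) ⇒ 226P(1 + 2) = 2·26020
P = 2·26020 / (226·3) = 76.7551…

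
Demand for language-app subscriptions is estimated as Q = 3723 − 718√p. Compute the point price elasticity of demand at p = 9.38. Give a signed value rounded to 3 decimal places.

dQ/dp = −718/(2√p) = -117.218. At p = 9.38, Q = 1524.
Ed = (dQ/dp)·(p/Q) = (-117.218) × (9.38/1524) = -0.72145…

-0.721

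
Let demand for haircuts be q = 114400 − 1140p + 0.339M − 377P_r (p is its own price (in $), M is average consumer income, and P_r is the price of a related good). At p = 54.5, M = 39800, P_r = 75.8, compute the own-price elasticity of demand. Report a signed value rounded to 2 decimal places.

At the given values, q = 114400 − 1140(54.5) + 0.339(39800) − 377(75.8) = 37185.6.
∂q/∂p = −1140.
E = (-1140) × (54.5/37185.6) = -1.6708…

-1.67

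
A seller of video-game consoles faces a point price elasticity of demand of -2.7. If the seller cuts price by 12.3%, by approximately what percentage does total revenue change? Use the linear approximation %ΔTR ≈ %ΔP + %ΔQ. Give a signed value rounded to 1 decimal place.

+20.9%

%ΔQ ≈ Ed × %ΔP = (-2.7) × (-12.3%) = +33.2100%
%ΔTR ≈ %ΔP + %ΔQ = (-12.3%) + (+33.2100%) = +20.9100%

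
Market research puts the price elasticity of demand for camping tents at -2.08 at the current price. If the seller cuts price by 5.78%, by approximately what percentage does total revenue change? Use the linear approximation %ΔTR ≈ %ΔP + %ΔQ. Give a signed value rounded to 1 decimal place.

%ΔQ ≈ Ed × %ΔP = (-2.08) × (-5.78%) = +12.0224%
%ΔTR ≈ %ΔP + %ΔQ = (-5.78%) + (+12.0224%) = +6.2424%

+6.2%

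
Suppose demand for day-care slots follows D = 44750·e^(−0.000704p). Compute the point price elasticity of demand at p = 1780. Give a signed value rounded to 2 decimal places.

-1.25

dD/dp = −0.000704·D = -8.99793. At p = 1780, D = 12781.2.
Ed = (dD/dp)·(p/D) = (-8.99793) × (1780/12781.2) = -1.2531…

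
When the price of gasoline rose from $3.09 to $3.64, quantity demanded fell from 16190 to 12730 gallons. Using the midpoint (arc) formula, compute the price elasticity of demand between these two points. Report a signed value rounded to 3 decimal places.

-1.464

%ΔQ = (12730 − 16190) / [(16190 + 12730)/2] = -3460/14460 = -0.239280…
%ΔP = (3.64 − 3.09) / [(3.09 + 3.64)/2] = 0.55/3.365 = 0.163447…
Arc Ed = %ΔQ / %ΔP = (-3460/14460) / (0.55/3.365) = -1.46396…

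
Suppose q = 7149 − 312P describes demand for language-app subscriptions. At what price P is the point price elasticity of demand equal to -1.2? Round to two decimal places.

Ed = −312P/(7149 − 312P). Set this equal to -1.2:
312P = 1.2·(7149 − 312P) ⇒ 312P(1 + 1.2) = 1.2·7149
P = 1.2·7149 / (312·2.2) = 12.4982…

12.50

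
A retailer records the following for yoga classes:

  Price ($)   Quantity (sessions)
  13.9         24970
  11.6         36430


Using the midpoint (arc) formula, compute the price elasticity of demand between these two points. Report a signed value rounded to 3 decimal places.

-2.069

%ΔQ = (36430 − 24970) / [(24970 + 36430)/2] = 11460/30700 = 0.373289…
%ΔP = (11.6 − 13.9) / [(13.9 + 11.6)/2] = -2.3/12.75 = -0.180392…
Arc Ed = %ΔQ / %ΔP = (11460/30700) / (-2.3/12.75) = -2.06932…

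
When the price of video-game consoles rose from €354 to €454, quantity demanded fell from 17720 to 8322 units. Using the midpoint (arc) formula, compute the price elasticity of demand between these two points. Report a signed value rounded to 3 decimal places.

-2.916

%ΔQ = (8322 − 17720) / [(17720 + 8322)/2] = -9398/13021 = -0.721757…
%ΔP = (454 − 354) / [(354 + 454)/2] = 100/404 = 0.247524…
Arc Ed = %ΔQ / %ΔP = (-9398/13021) / (100/404) = -2.91589…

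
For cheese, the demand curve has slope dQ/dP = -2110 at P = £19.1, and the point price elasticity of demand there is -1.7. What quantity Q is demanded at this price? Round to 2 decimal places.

23706.47

Ed = (dQ/dP)·(P/Q) ⇒ Q = (dQ/dP)·P/Ed = (-2110)·19.1/(-1.7) = 23706.4705…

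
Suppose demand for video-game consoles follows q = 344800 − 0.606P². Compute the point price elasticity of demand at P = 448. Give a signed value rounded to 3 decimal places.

dq/dP = −2·0.606·P = -542.976. At P = 448, q = 223173.376.
Ed = (dq/dP)·(P/q) = (-542.976) × (448/223173.376) = -1.08997…

-1.090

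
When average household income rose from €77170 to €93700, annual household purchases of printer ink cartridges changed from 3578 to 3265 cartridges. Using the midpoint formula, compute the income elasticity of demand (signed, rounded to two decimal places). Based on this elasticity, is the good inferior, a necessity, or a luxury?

-0.47; inferior

%ΔQ = (3265 − 3578)/[( 3578 + 3265)/2] = -313/3421.5 = -0.091480…
%ΔIncome = (93700 − 77170)/[( 77170 + 93700)/2] = 16530/85435 = 0.193480…
E_income = (-313/3421.5) / (16530/85435) = -0.4728…
E_income < 0 ⇒ inferior good.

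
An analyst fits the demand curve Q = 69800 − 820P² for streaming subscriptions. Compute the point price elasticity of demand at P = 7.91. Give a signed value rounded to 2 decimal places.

dQ/dP = −2·820·P = -12972.4. At P = 7.91, Q = 18494.158.
Ed = (dQ/dP)·(P/Q) = (-12972.4) × (7.91/18494.158) = -5.5483…

-5.55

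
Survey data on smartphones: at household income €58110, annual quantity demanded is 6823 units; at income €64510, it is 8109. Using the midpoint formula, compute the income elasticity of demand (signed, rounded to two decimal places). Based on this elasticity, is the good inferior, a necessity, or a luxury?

1.65; luxury

%ΔQ = (8109 − 6823)/[( 6823 + 8109)/2] = 1286/7466 = 0.172247…
%ΔIncome = (64510 − 58110)/[( 58110 + 64510)/2] = 6400/61310 = 0.104387…
E_income = (1286/7466) / (6400/61310) = 1.6500…
E_income > 1 ⇒ normal good, luxury.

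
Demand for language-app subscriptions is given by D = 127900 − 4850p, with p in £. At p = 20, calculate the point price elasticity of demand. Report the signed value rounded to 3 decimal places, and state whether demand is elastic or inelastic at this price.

-3.139; elastic

dD/dp = −4850. At p = 20, D = 127900 − 4850(20) = 30900.
Ed = (dD/dp)·(p/D) = −4850 × (20/30900) = -3.13915…
|Ed| = 3.139 > 1, so demand is elastic.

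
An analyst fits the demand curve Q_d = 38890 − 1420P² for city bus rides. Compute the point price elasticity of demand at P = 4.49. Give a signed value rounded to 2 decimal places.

-5.58

dQ_d/dP = −2·1420·P = -12751.6. At P = 4.49, Q_d = 10262.658.
Ed = (dQ_d/dP)·(P/Q_d) = (-12751.6) × (4.49/10262.658) = -5.5789…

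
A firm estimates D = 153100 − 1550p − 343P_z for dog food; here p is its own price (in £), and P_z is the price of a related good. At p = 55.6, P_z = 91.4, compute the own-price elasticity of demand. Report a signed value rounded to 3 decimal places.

-2.423

At the given values, D = 153100 − 1550(55.6) − 343(91.4) = 35569.8.
∂D/∂p = −1550.
E = (-1550) × (55.6/35569.8) = -2.42284…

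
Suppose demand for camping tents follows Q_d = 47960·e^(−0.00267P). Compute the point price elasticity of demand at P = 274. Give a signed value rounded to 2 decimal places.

dQ_d/dP = −0.00267·Q_d = -61.6126. At P = 274, Q_d = 23075.9.
Ed = (dQ_d/dP)·(P/Q_d) = (-61.6126) × (274/23075.9) = -0.7315…

-0.73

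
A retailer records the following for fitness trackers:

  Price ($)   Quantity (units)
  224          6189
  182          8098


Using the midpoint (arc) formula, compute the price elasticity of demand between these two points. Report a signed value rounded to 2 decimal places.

-1.29

%ΔQ = (8098 − 6189) / [(6189 + 8098)/2] = 1909/7143.5 = 0.267235…
%ΔP = (182 − 224) / [(224 + 182)/2] = -42/203 = -0.206896…
Arc Ed = %ΔQ / %ΔP = (1909/7143.5) / (-42/203) = -1.2916…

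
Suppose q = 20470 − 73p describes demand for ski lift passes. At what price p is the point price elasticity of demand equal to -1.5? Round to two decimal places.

168.25

Ed = −73p/(20470 − 73p). Set this equal to -1.5:
73p = 1.5·(20470 − 73p) ⇒ 73p(1 + 1.5) = 1.5·20470
p = 1.5·20470 / (73·2.5) = 168.2465…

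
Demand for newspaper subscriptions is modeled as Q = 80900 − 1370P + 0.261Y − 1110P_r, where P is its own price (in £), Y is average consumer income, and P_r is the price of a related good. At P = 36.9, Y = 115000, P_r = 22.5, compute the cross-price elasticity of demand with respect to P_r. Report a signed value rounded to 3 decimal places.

At the given values, Q = 80900 − 1370(36.9) + 0.261(115000) − 1110(22.5) = 35387.
∂Q/∂P_r = -1110.
E = (-1110) × (22.5/35387) = -0.70576…

-0.706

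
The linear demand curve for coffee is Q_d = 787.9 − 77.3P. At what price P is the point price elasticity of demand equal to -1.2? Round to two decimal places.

5.56

Ed = −77.3P/(787.9 − 77.3P). Set this equal to -1.2:
77.3P = 1.2·(787.9 − 77.3P) ⇒ 77.3P(1 + 1.2) = 1.2·787.9
P = 1.2·787.9 / (77.3·2.2) = 5.5596…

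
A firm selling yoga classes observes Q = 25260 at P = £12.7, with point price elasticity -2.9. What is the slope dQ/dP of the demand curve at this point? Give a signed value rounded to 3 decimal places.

-5768.031

Ed = (dQ/dP)·(P/Q) ⇒ dQ/dP = Ed·Q/P = (-2.9)·25260/12.7 = -5768.03149…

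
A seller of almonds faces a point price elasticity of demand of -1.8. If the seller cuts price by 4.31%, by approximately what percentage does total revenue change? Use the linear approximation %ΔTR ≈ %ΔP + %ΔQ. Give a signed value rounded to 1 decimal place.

%ΔQ ≈ Ed × %ΔP = (-1.8) × (-4.31%) = +7.7580%
%ΔTR ≈ %ΔP + %ΔQ = (-4.31%) + (+7.7580%) = +3.4480%

+3.4%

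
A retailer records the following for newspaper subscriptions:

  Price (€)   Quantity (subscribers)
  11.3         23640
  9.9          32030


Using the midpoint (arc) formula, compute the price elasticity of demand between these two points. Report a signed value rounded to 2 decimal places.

%ΔQ = (32030 − 23640) / [(23640 + 32030)/2] = 8390/27835 = 0.301419…
%ΔP = (9.9 − 11.3) / [(11.3 + 9.9)/2] = -1.4/10.6 = -0.132075…
Arc Ed = %ΔQ / %ΔP = (8390/27835) / (-1.4/10.6) = -2.2821…

-2.28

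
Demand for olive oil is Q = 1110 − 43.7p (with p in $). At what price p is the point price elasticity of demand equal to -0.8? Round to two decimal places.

Ed = −43.7p/(1110 − 43.7p). Set this equal to -0.8:
43.7p = 0.8·(1110 − 43.7p) ⇒ 43.7p(1 + 0.8) = 0.8·1110
p = 0.8·1110 / (43.7·1.8) = 11.2890…

11.29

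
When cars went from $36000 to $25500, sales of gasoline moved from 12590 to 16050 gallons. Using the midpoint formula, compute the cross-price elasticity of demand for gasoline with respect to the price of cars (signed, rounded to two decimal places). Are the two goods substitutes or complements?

-0.71; complements

%ΔQ_{gasoline} = (16050 − 12590)/avg = 3460/14320 = 0.241620…
%ΔP_{cars} = (25500 − 36000)/avg = -10500/30750 = -0.341463…
E_cross = (3460/14320) / (-10500/30750) = -0.7076…
E_cross < 0 ⇒ the goods are complements.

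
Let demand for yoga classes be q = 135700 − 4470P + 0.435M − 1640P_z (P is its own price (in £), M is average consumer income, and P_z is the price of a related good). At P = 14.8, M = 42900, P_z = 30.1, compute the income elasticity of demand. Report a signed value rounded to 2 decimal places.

At the given values, q = 135700 − 4470(14.8) + 0.435(42900) − 1640(30.1) = 38841.5.
∂q/∂M = 0.435.
E = (0.435) × (42900/38841.5) = 0.4804…

0.48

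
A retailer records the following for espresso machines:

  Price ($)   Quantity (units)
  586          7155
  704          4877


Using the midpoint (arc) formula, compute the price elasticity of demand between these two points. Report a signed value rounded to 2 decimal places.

%ΔQ = (4877 − 7155) / [(7155 + 4877)/2] = -2278/6016 = -0.378656…
%ΔP = (704 − 586) / [(586 + 704)/2] = 118/645 = 0.182945…
Arc Ed = %ΔQ / %ΔP = (-2278/6016) / (118/645) = -2.0697…

-2.07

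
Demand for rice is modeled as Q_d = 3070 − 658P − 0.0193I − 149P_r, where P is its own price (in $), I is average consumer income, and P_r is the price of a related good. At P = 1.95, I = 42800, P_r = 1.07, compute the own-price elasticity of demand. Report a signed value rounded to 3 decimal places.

-1.601

At the given values, Q_d = 3070 − 658(1.95) − 0.0193(42800) − 149(1.07) = 801.43.
∂Q_d/∂P = −658.
E = (-658) × (1.95/801.43) = -1.60101…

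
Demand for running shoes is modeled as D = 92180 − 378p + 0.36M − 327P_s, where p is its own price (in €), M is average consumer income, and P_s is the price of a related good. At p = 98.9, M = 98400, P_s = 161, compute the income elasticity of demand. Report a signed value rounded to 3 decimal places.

0.943

At the given values, D = 92180 − 378(98.9) + 0.36(98400) − 327(161) = 37572.8.
∂D/∂M = 0.36.
E = (0.36) × (98400/37572.8) = 0.94280…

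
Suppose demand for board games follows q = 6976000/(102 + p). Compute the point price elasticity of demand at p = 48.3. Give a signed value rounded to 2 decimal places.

dq/dp = −6976000/(102 + p)² = -308.808. At p = 48.3, q = 46413.8.
Ed = (dq/dp)·(p/q) = (-308.808) × (48.3/46413.8) = -0.3213…

-0.32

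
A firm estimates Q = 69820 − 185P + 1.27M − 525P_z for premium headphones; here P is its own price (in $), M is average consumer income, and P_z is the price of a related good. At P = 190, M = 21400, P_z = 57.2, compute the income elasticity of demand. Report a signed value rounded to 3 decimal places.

At the given values, Q = 69820 − 185(190) + 1.27(21400) − 525(57.2) = 31818.
∂Q/∂M = 1.27.
E = (1.27) × (21400/31818) = 0.85417…

0.854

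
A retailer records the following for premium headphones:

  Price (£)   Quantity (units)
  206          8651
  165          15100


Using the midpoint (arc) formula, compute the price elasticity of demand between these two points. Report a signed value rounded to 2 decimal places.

%ΔQ = (15100 − 8651) / [(8651 + 15100)/2] = 6449/11875.5 = 0.543050…
%ΔP = (165 − 206) / [(206 + 165)/2] = -41/185.5 = -0.221024…
Arc Ed = %ΔQ / %ΔP = (6449/11875.5) / (-41/185.5) = -2.4569…

-2.46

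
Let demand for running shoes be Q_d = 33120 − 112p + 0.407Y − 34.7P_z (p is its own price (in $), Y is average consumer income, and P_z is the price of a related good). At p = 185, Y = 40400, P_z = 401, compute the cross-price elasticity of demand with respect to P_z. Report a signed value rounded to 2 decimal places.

At the given values, Q_d = 33120 − 112(185) + 0.407(40400) − 34.7(401) = 14928.1.
∂Q_d/∂P_z = -34.7.
E = (-34.7) × (401/14928.1) = -0.9321…

-0.93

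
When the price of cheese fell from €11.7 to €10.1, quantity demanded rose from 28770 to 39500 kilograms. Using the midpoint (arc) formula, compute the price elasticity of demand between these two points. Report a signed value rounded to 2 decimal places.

-2.14

%ΔQ = (39500 − 28770) / [(28770 + 39500)/2] = 10730/34135 = 0.314340…
%ΔP = (10.1 − 11.7) / [(11.7 + 10.1)/2] = -1.6/10.9 = -0.146788…
Arc Ed = %ΔQ / %ΔP = (10730/34135) / (-1.6/10.9) = -2.1414…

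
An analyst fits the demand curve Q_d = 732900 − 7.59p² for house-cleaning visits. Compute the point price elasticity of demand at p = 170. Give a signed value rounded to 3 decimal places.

dQ_d/dp = −2·7.59·p = -2580.6. At p = 170, Q_d = 513549.
Ed = (dQ_d/dp)·(p/Q_d) = (-2580.6) × (170/513549) = -0.85425…

-0.854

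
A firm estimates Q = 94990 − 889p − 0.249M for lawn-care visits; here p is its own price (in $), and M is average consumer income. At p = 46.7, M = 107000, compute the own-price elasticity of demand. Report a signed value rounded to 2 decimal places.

-1.55

At the given values, Q = 94990 − 889(46.7) − 0.249(107000) = 26830.7.
∂Q/∂p = −889.
E = (-889) × (46.7/26830.7) = -1.5473…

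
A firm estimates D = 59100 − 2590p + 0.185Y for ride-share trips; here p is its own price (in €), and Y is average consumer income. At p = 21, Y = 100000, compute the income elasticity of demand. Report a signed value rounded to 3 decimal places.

At the given values, D = 59100 − 2590(21) + 0.185(100000) = 23210.
∂D/∂Y = 0.185.
E = (0.185) × (100000/23210) = 0.79707…

0.797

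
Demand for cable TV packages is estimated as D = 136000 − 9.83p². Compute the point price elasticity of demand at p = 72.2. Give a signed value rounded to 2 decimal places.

-1.21

dD/dp = −2·9.83·p = -1419.452. At p = 72.2, D = 84757.7828.
Ed = (dD/dp)·(p/D) = (-1419.452) × (72.2/84757.7828) = -1.2091…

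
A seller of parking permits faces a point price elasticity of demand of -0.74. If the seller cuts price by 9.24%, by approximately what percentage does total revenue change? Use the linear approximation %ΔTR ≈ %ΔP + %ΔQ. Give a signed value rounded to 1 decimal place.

-2.4%

%ΔQ ≈ Ed × %ΔP = (-0.74) × (-9.24%) = +6.8376%
%ΔTR ≈ %ΔP + %ΔQ = (-9.24%) + (+6.8376%) = -2.4024%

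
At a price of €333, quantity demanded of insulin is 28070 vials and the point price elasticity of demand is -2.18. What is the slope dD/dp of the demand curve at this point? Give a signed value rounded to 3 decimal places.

Ed = (dD/dp)·(p/D) ⇒ dD/dp = Ed·D/p = (-2.18)·28070/333 = -183.76156…

-183.762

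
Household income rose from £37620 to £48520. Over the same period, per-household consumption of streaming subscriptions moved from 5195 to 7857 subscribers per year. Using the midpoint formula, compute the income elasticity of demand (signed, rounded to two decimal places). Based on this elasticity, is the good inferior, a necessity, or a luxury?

1.61; luxury

%ΔQ = (7857 − 5195)/[( 5195 + 7857)/2] = 2662/6526 = 0.407906…
%ΔIncome = (48520 − 37620)/[( 37620 + 48520)/2] = 10900/43070 = 0.253076…
E_income = (2662/6526) / (10900/43070) = 1.6117…
E_income > 1 ⇒ normal good, luxury.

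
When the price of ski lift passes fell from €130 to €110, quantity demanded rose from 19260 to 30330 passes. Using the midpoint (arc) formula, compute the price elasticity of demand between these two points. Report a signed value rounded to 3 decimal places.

-2.679

%ΔQ = (30330 − 19260) / [(19260 + 30330)/2] = 11070/24795 = 0.446460…
%ΔP = (110 − 130) / [(130 + 110)/2] = -20/120 = -0.166666…
Arc Ed = %ΔQ / %ΔP = (11070/24795) / (-20/120) = -2.67876…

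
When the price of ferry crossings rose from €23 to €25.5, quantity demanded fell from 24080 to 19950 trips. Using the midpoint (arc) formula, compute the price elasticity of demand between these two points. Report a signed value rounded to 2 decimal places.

-1.82

%ΔQ = (19950 − 24080) / [(24080 + 19950)/2] = -4130/22015 = -0.187599…
%ΔP = (25.5 − 23) / [(23 + 25.5)/2] = 2.5/24.25 = 0.103092…
Arc Ed = %ΔQ / %ΔP = (-4130/22015) / (2.5/24.25) = -1.8197…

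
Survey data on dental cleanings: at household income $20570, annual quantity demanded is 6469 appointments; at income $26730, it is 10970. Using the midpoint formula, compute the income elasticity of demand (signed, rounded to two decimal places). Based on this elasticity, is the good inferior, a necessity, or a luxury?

%ΔQ = (10970 − 6469)/[( 6469 + 10970)/2] = 4501/8719.5 = 0.516199…
%ΔIncome = (26730 − 20570)/[( 20570 + 26730)/2] = 6160/23650 = 0.260465…
E_income = (4501/8719.5) / (6160/23650) = 1.9818…
E_income > 1 ⇒ normal good, luxury.

1.98; luxury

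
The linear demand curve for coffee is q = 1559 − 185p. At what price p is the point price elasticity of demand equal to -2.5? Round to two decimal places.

Ed = −185p/(1559 − 185p). Set this equal to -2.5:
185p = 2.5·(1559 − 185p) ⇒ 185p(1 + 2.5) = 2.5·1559
p = 2.5·1559 / (185·3.5) = 6.0193…

6.02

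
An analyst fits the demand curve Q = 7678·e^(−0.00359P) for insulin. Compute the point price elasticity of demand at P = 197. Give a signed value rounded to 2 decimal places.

dQ/dP = −0.00359·Q = -13.5893. At P = 197, Q = 3785.31.
Ed = (dQ/dP)·(P/Q) = (-13.5893) × (197/3785.31) = -0.7072…

-0.71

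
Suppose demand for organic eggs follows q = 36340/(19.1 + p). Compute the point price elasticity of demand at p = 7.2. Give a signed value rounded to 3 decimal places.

dq/dp = −36340/(19.1 + p)² = -52.538. At p = 7.2, q = 1381.75.
Ed = (dq/dp)·(p/q) = (-52.538) × (7.2/1381.75) = -0.27376…

-0.274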